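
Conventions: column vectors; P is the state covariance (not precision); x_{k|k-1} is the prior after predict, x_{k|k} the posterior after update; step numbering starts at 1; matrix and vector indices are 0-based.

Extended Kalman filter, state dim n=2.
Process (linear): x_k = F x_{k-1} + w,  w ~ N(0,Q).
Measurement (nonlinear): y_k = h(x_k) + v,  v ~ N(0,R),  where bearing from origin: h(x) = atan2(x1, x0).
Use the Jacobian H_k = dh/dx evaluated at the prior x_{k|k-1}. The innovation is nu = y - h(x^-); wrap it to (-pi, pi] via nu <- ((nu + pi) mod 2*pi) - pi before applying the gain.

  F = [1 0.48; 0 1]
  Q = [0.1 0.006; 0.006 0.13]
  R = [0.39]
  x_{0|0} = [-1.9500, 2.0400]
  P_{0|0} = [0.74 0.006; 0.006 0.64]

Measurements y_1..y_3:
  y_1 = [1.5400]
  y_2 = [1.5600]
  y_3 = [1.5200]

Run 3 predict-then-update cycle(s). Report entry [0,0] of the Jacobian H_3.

H_jac[0,0] = -0.3259

step 1: x^-=[-0.9708, 2.0400]  P^-=[0.9932 0.3192; 0.3192 0.7700]  H_jac=[-0.3997 -0.1902]  S=[0.6250]  K=[-0.7322; -0.4384]  nu=[-0.4750]  x^+=[-0.6230, 2.2482]  P^+=[0.6581 0.1185; 0.1185 0.6499]
step 2: x^-=[0.4561, 2.2482]  P^-=[1.0216 0.4365; 0.4365 0.7799]  H_jac=[-0.4272 0.0867]  S=[0.5500]  K=[-0.7248; -0.2161]  nu=[0.1894]  x^+=[0.3189, 2.2073]  P^+=[0.7327 0.3503; 0.3503 0.7542]
step 3: x^-=[1.3784, 2.2073]  P^-=[1.3428 0.7183; 0.7183 0.8842]  H_jac=[-0.3259 0.2035]  S=[0.4740]  K=[-0.6149; -0.1143]  nu=[0.5074]  x^+=[1.0664, 2.1493]  P^+=[1.1636 0.6850; 0.6850 0.8780]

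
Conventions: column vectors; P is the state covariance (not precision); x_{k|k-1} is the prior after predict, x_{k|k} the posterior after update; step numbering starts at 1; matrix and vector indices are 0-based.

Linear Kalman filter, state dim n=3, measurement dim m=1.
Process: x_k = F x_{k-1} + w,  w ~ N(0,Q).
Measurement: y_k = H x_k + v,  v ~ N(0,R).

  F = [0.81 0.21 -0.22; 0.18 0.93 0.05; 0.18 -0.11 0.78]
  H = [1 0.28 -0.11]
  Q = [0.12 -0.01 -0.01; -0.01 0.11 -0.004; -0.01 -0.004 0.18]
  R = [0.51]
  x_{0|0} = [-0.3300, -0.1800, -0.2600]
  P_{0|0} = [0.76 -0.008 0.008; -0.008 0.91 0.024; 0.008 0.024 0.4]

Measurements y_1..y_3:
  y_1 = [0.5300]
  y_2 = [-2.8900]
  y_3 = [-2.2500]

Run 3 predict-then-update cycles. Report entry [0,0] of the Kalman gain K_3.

step 1: x^-=[-0.2479, -0.2398, -0.2424]  P^-=[0.6703 0.2632 0.0208; 0.2632 0.9224 -0.0396; 0.0208 -0.0396 0.4574]  S=[1.4034]  K=[0.5285; 0.3746; -0.0289]  nu=[0.8184]  x^+=[0.1846, 0.0668, -0.2661]  P^+=[0.2783 -0.0147 0.0423; -0.0147 0.7254 -0.0244; 0.0423 -0.0244 0.4563]
step 2: x^-=[0.2221, 0.0821, -0.1816]  P^-=[0.3389 0.1603 -0.0433; 0.1603 0.7411 -0.0648; -0.0433 -0.0648 0.4920]  S=[1.0162]  K=[0.3823; 0.3690; -0.1137]  nu=[-3.1551]  x^+=[-0.9841, -1.0822, 0.1771]  P^+=[0.1903 0.0170 0.0009; 0.0170 0.6028 -0.0222; 0.0009 -0.0222 0.4789]
step 3: x^-=[-1.0633, -1.1747, 0.0800]  P^-=[0.3021 0.1479 -0.0829; 0.1479 0.6423 -0.0541; -0.0829 -0.0541 0.4882]  S=[0.9728]  K=[0.3625; 0.3431; -0.1560]  nu=[-0.8489]  x^+=[-1.3711, -1.4660, 0.2124]  P^+=[0.1743 0.0269 -0.0279; 0.0269 0.5278 -0.0021; -0.0279 -0.0021 0.4645]

K[0,0] = 0.3625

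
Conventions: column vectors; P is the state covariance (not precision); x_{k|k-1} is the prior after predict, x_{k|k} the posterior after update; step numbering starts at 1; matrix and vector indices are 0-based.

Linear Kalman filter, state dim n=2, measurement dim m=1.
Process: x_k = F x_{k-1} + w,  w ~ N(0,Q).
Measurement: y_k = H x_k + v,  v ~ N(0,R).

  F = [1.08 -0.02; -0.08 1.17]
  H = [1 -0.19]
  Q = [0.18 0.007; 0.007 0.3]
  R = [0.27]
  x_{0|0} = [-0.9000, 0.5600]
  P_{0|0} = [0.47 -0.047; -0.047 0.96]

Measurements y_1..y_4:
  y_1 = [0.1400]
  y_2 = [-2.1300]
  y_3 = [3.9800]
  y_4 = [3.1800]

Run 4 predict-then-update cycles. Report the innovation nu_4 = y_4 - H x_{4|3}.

innov = [1.2358]

step 1: x^-=[-0.9832, 0.7272]  P^-=[0.7306 -0.1155; -0.1155 1.6260]  S=[1.1032]  K=[0.6822; -0.3848]  nu=[1.2614]  x^+=[-0.1227, 0.2419]  P^+=[0.2172 0.1740; 0.1740 1.4626]
step 2: x^-=[-0.1374, 0.2928]  P^-=[0.4265 0.1742; 0.1742 2.2710]  S=[0.7123]  K=[0.5523; -0.3613]  nu=[-1.9370]  x^+=[-1.2072, 0.9926]  P^+=[0.2092 0.3163; 0.3163 2.1781]
step 3: x^-=[-1.3236, 1.2579]  P^-=[0.4112 0.3381; 0.3381 3.2237]  S=[0.6691]  K=[0.5186; -0.4101]  nu=[5.5426]  x^+=[1.5507, -1.0148]  P^+=[0.2313 0.4804; 0.4804 3.1112]
step 4: x^-=[1.6950, -1.3114]  P^-=[0.4303 0.5220; 0.5220 4.4704]  S=[0.6633]  K=[0.4992; -0.4935]  nu=[1.2358]  x^+=[2.3119, -1.9213]  P^+=[0.2650 0.6854; 0.6854 4.3089]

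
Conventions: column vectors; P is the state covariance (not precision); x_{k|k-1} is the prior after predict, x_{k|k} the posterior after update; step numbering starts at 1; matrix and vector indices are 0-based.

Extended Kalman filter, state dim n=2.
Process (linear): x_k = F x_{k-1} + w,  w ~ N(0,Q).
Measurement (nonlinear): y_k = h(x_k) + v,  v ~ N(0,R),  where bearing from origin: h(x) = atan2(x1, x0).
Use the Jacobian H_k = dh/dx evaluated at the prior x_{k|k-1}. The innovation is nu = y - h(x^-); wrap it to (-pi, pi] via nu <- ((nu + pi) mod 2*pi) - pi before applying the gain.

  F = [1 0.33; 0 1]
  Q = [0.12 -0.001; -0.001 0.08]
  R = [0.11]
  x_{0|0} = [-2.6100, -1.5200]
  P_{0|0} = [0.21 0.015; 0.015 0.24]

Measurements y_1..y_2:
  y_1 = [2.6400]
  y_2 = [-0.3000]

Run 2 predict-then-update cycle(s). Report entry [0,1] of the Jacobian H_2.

step 1: x^-=[-3.1116, -1.5200]  P^-=[0.3660 0.0932; 0.0932 0.3200]  H_jac=[0.1267 -0.2595]  S=[0.1313]  K=[0.1692; -0.5424]  nu=[-0.9560]  x^+=[-3.2733, -1.0015]  P^+=[0.3623 0.1052; 0.1052 0.2814]
step 2: x^-=[-3.6038, -1.0015]  P^-=[0.5824 0.1971; 0.1971 0.3614]  H_jac=[0.0716 -0.2576]  S=[0.1297]  K=[-0.0700; -0.6090]  nu=[2.5705]  x^+=[-3.7839, -2.5668]  P^+=[0.5817 0.1916; 0.1916 0.3133]

H_jac[0,1] = -0.2576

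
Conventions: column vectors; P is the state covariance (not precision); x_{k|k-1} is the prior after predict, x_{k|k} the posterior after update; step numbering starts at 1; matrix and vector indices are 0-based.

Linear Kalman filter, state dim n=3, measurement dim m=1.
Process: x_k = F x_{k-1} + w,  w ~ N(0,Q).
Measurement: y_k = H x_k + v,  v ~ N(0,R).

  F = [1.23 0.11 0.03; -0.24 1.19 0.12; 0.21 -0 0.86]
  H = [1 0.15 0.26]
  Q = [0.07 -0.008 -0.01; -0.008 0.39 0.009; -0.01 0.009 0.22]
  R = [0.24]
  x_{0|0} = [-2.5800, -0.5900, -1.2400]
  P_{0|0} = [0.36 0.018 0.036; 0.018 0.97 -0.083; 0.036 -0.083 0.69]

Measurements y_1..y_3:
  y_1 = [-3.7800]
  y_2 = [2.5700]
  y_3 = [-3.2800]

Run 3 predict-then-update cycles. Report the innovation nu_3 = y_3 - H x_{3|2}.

innov = [-3.5615]

step 1: x^-=[-3.2755, -0.2317, -1.6082]  P^-=[0.6340 0.0421 0.1317; 0.0421 1.7582 -0.0249; 0.1317 -0.0249 0.7592]  S=[1.0440]  K=[0.6461; 0.2867; 0.3116]  nu=[-0.0516]  x^+=[-3.3088, -0.2465, -1.6243]  P^+=[0.1982 -0.1513 -0.0785; -0.1513 1.6724 -0.1182; -0.0785 -0.1182 0.6578]
step 2: x^-=[-4.1457, 0.3059, -2.0917]  P^-=[0.3431 -0.0795 -0.0401; -0.0795 2.8364 -0.0776; -0.0401 -0.0776 0.6869]  S=[0.6426]  K=[0.4992; 0.5069; 0.1974]  nu=[7.2137]  x^+=[-0.5449, 3.9625, -0.6675]  P^+=[0.1830 -0.2421 -0.1034; -0.2421 2.6713 -0.1419; -0.1034 -0.1419 0.6619]
step 3: x^-=[-0.2544, 4.7661, -0.6885]  P^-=[0.3057 -0.0794 -0.0747; -0.0794 4.2966 -0.1190; -0.0747 -0.1190 0.6802]  S=[0.6164]  K=[0.4451; 0.8665; 0.1368]  nu=[-3.5615]  x^+=[-1.8396, 1.6799, -1.1756]  P^+=[0.1836 -0.3172 -0.1122; -0.3172 3.8338 -0.1920; -0.1122 -0.1920 0.6687]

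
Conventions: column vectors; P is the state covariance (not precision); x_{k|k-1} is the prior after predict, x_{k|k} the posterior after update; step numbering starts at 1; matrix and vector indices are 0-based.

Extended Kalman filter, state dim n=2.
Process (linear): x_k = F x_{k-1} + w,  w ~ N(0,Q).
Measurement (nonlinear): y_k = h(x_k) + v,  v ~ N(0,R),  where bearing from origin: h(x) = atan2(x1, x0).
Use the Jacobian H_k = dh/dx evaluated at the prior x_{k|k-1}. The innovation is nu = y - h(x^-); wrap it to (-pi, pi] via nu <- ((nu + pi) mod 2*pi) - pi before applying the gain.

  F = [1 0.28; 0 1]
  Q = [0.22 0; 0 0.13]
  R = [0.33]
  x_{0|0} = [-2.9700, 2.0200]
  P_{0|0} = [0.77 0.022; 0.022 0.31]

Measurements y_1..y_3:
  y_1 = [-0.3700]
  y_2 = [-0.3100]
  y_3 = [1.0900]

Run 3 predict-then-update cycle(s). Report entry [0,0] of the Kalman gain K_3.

K[0,0] = -0.4899

step 1: x^-=[-2.4044, 2.0200]  P^-=[1.0266 0.1088; 0.1088 0.4400]  H_jac=[-0.2048 -0.2438]  S=[0.4101]  K=[-0.5775; -0.3159]  nu=[-2.8129]  x^+=[-0.7801, 2.9087]  P^+=[0.8899 0.0340; 0.0340 0.3991]
step 2: x^-=[0.0344, 2.9087]  P^-=[1.1602 0.1457; 0.1457 0.5291]  H_jac=[-0.3438 0.0041]  S=[0.4667]  K=[-0.8533; -0.1027]  nu=[-1.8690]  x^+=[1.6291, 3.1007]  P^+=[0.8204 0.1048; 0.1048 0.5241]
step 3: x^-=[2.4973, 3.1007]  P^-=[1.1402 0.2516; 0.2516 0.6541]  H_jac=[-0.1956 0.1576]  S=[0.3744]  K=[-0.4899; 0.1438]  nu=[0.1972]  x^+=[2.4007, 3.1291]  P^+=[1.0503 0.2780; 0.2780 0.6464]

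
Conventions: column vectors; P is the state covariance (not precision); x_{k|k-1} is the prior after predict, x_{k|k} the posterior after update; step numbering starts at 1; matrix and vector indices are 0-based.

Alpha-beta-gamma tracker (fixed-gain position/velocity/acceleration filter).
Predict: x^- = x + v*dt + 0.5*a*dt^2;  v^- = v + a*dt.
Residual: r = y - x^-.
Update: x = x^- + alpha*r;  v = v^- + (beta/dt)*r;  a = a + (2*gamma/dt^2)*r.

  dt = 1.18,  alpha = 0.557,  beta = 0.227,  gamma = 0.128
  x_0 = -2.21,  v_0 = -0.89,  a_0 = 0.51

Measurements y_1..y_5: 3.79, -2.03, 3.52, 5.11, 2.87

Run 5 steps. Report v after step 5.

step 1: x_pred=-2.9051  r=6.6951  x^+=0.8241  v^+=0.9998  a^+=1.7409
step 2: x_pred=3.2158  r=-5.2458  x^+=0.2939  v^+=2.0449  a^+=0.7765
step 3: x_pred=3.2475  r=0.2725  x^+=3.3993  v^+=3.0136  a^+=0.8266
step 4: x_pred=7.5307  r=-2.4207  x^+=6.1824  v^+=3.5232  a^+=0.3815
step 5: x_pred=10.6054  r=-7.7354  x^+=6.2968  v^+=2.4853  a^+=-1.0407

v_post = 2.4853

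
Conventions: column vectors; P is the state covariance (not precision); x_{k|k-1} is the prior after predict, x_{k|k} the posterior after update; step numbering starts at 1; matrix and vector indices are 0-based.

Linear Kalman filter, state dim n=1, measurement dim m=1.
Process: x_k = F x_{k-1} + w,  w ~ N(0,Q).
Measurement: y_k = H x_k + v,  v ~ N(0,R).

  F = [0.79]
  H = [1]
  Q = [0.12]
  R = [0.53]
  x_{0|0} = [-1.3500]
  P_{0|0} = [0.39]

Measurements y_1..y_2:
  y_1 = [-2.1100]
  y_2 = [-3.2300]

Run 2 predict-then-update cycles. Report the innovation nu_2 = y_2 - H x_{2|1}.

innov = [-2.0521]

step 1: x^-=[-1.0665]  P^-=[0.3634]  S=[0.8934]  K=[0.4068]  nu=[-1.0435]  x^+=[-1.4910]  P^+=[0.2156]
step 2: x^-=[-1.1779]  P^-=[0.2545]  S=[0.7845]  K=[0.3244]  nu=[-2.0521]  x^+=[-1.8437]  P^+=[0.1720]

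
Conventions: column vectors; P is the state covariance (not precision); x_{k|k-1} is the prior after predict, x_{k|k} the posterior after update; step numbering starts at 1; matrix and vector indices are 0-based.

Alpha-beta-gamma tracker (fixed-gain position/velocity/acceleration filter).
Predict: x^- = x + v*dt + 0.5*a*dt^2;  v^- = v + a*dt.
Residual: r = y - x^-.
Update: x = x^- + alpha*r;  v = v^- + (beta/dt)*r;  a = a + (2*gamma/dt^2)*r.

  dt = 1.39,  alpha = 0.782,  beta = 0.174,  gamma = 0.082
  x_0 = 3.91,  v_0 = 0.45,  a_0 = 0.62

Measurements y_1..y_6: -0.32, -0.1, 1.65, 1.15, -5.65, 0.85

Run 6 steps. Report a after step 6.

step 1: x_pred=5.1345  r=-5.4545  x^+=0.8691  v^+=0.6290  a^+=0.1570
step 2: x_pred=1.8951  r=-1.9951  x^+=0.3349  v^+=0.5975  a^+=-0.0123
step 3: x_pred=1.1536  r=0.4964  x^+=1.5418  v^+=0.6425  a^+=0.0298
step 4: x_pred=2.4637  r=-1.3137  x^+=1.4364  v^+=0.5195  a^+=-0.0817
step 5: x_pred=2.0796  r=-7.7296  x^+=-3.9650  v^+=-0.5616  a^+=-0.7378
step 6: x_pred=-5.4584  r=6.3084  x^+=-0.5252  v^+=-0.7975  a^+=-0.2023

a_post = -0.2023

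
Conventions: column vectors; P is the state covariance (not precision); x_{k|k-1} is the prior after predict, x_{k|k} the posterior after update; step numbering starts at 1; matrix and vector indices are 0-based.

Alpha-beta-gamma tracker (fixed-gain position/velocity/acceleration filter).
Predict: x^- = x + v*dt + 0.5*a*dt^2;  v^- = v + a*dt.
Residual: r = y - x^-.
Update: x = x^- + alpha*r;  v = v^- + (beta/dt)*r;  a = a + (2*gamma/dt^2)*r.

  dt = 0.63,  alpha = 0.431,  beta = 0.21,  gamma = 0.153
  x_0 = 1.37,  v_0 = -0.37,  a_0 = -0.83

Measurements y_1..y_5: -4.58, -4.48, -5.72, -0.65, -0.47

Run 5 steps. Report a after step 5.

a_post = 14.6095

step 1: x_pred=0.9722  r=-5.5522  x^+=-1.4208  v^+=-2.7436  a^+=-5.1106
step 2: x_pred=-4.1635  r=-0.3165  x^+=-4.2999  v^+=-6.0688  a^+=-5.3546
step 3: x_pred=-9.1859  r=3.4659  x^+=-7.6921  v^+=-8.2869  a^+=-2.6825
step 4: x_pred=-13.4452  r=12.7952  x^+=-7.9305  v^+=-5.7118  a^+=7.1823
step 5: x_pred=-10.1036  r=9.6336  x^+=-5.9515  v^+=2.0242  a^+=14.6095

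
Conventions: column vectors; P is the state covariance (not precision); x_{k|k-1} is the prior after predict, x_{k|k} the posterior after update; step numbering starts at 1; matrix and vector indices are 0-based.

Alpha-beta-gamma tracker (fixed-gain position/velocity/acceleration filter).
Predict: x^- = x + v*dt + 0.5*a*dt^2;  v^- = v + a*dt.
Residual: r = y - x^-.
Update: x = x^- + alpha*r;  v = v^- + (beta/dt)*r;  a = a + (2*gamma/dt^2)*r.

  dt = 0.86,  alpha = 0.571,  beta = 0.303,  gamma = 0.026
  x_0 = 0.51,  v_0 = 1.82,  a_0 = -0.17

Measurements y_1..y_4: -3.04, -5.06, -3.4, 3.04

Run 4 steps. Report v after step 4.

step 1: x_pred=2.0123  r=-5.0523  x^+=-0.8725  v^+=-0.1063  a^+=-0.5252
step 2: x_pred=-1.1582  r=-3.9018  x^+=-3.3861  v^+=-1.9327  a^+=-0.7996
step 3: x_pred=-5.3439  r=1.9439  x^+=-4.2339  v^+=-1.9354  a^+=-0.6629
step 4: x_pred=-6.1435  r=9.1835  x^+=-0.8997  v^+=0.7301  a^+=-0.0172

v_post = 0.7301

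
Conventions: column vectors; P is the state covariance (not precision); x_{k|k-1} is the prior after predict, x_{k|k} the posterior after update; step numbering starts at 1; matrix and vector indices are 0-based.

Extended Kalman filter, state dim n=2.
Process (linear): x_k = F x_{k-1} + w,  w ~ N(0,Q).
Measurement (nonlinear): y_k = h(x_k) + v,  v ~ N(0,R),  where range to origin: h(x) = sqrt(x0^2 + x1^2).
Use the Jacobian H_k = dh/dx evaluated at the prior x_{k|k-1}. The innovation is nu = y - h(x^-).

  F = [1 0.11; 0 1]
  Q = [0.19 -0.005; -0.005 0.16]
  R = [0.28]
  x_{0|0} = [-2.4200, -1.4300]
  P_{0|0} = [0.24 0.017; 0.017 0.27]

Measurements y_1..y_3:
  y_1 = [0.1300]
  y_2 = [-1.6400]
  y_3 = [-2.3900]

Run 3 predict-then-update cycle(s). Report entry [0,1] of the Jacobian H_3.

step 1: x^-=[-2.5773, -1.4300]  P^-=[0.4370 0.0417; 0.0417 0.4300]  H_jac=[-0.8744 -0.4852]  S=[0.7507]  K=[-0.5360; -0.3265]  nu=[-2.8174]  x^+=[-1.0673, -0.5102]  P^+=[0.2214 -0.0897; -0.0897 0.3500]
step 2: x^-=[-1.1234, -0.5102]  P^-=[0.3959 -0.0562; -0.0562 0.5100]  H_jac=[-0.9105 -0.4135]  S=[0.6531]  K=[-0.5163; -0.2446]  nu=[-2.8739]  x^+=[0.3605, 0.1928]  P^+=[0.2218 -0.1386; -0.1386 0.4709]
step 3: x^-=[0.3817, 0.1928]  P^-=[0.3870 -0.0918; -0.0918 0.6309]  H_jac=[0.8926 0.4509]  S=[0.6426]  K=[0.4730; 0.3151]  nu=[-2.8176]  x^+=[-0.9512, -0.6950]  P^+=[0.2432 -0.1876; -0.1876 0.5671]

H_jac[0,1] = 0.4509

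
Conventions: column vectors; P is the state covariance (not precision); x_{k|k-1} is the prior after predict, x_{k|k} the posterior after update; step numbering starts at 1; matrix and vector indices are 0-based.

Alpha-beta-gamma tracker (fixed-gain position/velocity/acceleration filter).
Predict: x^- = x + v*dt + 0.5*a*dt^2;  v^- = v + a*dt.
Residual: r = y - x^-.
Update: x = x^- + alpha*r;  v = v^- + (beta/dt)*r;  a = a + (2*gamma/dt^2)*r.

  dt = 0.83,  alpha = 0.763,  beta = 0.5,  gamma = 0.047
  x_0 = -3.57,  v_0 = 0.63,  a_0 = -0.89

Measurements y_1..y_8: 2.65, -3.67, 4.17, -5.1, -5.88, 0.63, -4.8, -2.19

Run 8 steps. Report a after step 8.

step 1: x_pred=-3.3537  r=6.0037  x^+=1.2271  v^+=3.5080  a^+=-0.0708
step 2: x_pred=4.1144  r=-7.7844  x^+=-1.8251  v^+=-1.2402  a^+=-1.1330
step 3: x_pred=-3.2447  r=7.4147  x^+=2.4127  v^+=2.2861  a^+=-0.1212
step 4: x_pred=4.2685  r=-9.3685  x^+=-2.8797  v^+=-3.4581  a^+=-1.3996
step 5: x_pred=-6.2320  r=0.3520  x^+=-5.9634  v^+=-4.4077  a^+=-1.3515
step 6: x_pred=-10.0874  r=10.7174  x^+=-1.9100  v^+=0.9268  a^+=0.1108
step 7: x_pred=-1.1026  r=-3.6974  x^+=-3.9237  v^+=-1.2086  a^+=-0.3937
step 8: x_pred=-5.0624  r=2.8724  x^+=-2.8708  v^+=0.1951  a^+=-0.0017

a_post = -0.0017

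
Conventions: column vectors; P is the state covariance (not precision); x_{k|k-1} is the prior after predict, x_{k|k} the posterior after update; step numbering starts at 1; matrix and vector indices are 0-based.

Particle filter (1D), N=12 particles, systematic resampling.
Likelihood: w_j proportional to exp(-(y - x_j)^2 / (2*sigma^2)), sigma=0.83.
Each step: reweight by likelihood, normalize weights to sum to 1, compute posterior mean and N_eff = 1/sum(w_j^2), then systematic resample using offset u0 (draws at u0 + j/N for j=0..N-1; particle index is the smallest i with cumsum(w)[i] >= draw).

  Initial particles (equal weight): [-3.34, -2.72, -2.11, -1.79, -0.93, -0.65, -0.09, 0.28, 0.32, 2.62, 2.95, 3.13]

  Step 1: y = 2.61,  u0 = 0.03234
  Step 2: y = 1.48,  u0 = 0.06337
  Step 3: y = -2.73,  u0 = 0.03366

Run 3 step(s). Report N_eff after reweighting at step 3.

step 1: w=[0.0000, 0.0000, 0.0000, 0.0000, 0.0000, 0.0002, 0.0018, 0.0070, 0.0080, 0.3586, 0.3298, 0.2947]  mean=2.8389  Neff=3.0837  idx=[9, 9, 9, 9, 9, 10, 10, 10, 10, 11, 11, 11]
step 2: w=[0.1218, 0.1218, 0.1218, 0.1218, 0.1218, 0.0652, 0.0652, 0.0652, 0.0652, 0.0434, 0.0434, 0.0434]  mean=2.7724  Neff=10.3257  idx=[0, 1, 1, 2, 3, 3, 4, 5, 6, 8, 9, 11]
step 3: w=[0.1380, 0.1380, 0.1380, 0.1380, 0.1380, 0.1380, 0.1380, 0.0098, 0.0098, 0.0098, 0.0022, 0.0022]  mean=2.6320  Neff=7.4823  idx=[0, 0, 1, 2, 2, 3, 3, 4, 5, 5, 6, 6]

N_eff = 7.4823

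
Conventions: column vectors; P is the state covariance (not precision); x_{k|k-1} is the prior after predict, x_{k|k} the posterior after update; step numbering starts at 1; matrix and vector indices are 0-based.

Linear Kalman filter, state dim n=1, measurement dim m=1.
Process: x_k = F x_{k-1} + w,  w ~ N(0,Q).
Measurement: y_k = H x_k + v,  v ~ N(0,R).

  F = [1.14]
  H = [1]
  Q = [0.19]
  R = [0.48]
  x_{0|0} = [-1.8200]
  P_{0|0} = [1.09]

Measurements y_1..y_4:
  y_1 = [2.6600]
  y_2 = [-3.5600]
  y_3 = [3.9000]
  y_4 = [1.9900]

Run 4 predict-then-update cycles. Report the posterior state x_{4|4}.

x_post = [1.7940]

step 1: x^-=[-2.0748]  P^-=[1.6066]  S=[2.0866]  K=[0.7700]  nu=[4.7348]  x^+=[1.5708]  P^+=[0.3696]
step 2: x^-=[1.7907]  P^-=[0.6703]  S=[1.1503]  K=[0.5827]  nu=[-5.3507]  x^+=[-1.3273]  P^+=[0.2797]
step 3: x^-=[-1.5131]  P^-=[0.5535]  S=[1.0335]  K=[0.5356]  nu=[5.4131]  x^+=[1.3860]  P^+=[0.2571]
step 4: x^-=[1.5800]  P^-=[0.5241]  S=[1.0041]  K=[0.5220]  nu=[0.4100]  x^+=[1.7940]  P^+=[0.2505]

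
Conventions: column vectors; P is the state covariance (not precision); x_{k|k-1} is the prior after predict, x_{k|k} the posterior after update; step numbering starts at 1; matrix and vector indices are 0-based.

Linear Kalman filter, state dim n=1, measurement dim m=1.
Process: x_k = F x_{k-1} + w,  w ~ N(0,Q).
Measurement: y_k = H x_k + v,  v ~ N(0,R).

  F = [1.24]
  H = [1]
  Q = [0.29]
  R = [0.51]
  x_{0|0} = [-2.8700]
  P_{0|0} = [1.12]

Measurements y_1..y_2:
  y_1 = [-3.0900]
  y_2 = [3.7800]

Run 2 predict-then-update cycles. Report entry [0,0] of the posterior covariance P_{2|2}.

P_post[0,0] = 0.3276

step 1: x^-=[-3.5588]  P^-=[2.0121]  S=[2.5221]  K=[0.7978]  nu=[0.4688]  x^+=[-3.1848]  P^+=[0.4069]
step 2: x^-=[-3.9491]  P^-=[0.9156]  S=[1.4256]  K=[0.6423]  nu=[7.7291]  x^+=[1.0150]  P^+=[0.3276]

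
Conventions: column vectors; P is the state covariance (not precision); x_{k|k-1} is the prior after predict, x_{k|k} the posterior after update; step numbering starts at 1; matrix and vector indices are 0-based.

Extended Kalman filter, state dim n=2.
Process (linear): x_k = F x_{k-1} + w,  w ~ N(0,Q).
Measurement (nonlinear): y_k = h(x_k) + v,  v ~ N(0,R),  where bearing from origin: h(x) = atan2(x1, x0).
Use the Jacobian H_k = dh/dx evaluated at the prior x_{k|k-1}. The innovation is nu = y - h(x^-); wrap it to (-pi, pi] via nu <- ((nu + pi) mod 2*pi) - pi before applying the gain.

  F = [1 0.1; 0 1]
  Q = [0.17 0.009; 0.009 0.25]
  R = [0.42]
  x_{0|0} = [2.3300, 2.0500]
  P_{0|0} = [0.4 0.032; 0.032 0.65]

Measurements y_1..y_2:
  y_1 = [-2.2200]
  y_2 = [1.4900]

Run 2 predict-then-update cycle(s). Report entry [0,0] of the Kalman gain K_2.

step 1: x^-=[2.5350, 2.0500]  P^-=[0.5829 0.1060; 0.1060 0.9000]  H_jac=[-0.1929 0.2385]  S=[0.4831]  K=[-0.1804; 0.4020]  nu=[-2.9000]  x^+=[3.0581, 0.8842]  P^+=[0.5672 0.1410; 0.1410 0.8219]
step 2: x^-=[3.1465, 0.8842]  P^-=[0.7736 0.2322; 0.2322 1.0719]  H_jac=[-0.0828 0.2946]  S=[0.5070]  K=[0.0086; 0.5849]  nu=[1.2160]  x^+=[3.1570, 1.5955]  P^+=[0.7736 0.2297; 0.2297 0.8985]

K[0,0] = 0.0086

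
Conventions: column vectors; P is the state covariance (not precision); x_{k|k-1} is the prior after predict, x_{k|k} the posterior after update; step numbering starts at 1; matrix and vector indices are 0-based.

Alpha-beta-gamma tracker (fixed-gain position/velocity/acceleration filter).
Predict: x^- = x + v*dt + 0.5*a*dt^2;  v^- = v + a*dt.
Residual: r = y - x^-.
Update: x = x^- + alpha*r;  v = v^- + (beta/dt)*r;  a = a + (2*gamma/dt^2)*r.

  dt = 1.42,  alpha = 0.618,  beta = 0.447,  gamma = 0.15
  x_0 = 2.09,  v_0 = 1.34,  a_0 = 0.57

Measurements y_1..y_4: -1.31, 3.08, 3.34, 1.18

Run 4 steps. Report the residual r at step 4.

resid = -2.9371

step 1: x_pred=4.5675  r=-5.8775  x^+=0.9352  v^+=0.2992  a^+=-0.3045
step 2: x_pred=1.0532  r=2.0268  x^+=2.3057  v^+=0.5049  a^+=-0.0029
step 3: x_pred=3.0198  r=0.3202  x^+=3.2177  v^+=0.6016  a^+=0.0447
step 4: x_pred=4.1171  r=-2.9371  x^+=2.3020  v^+=-0.2594  a^+=-0.3922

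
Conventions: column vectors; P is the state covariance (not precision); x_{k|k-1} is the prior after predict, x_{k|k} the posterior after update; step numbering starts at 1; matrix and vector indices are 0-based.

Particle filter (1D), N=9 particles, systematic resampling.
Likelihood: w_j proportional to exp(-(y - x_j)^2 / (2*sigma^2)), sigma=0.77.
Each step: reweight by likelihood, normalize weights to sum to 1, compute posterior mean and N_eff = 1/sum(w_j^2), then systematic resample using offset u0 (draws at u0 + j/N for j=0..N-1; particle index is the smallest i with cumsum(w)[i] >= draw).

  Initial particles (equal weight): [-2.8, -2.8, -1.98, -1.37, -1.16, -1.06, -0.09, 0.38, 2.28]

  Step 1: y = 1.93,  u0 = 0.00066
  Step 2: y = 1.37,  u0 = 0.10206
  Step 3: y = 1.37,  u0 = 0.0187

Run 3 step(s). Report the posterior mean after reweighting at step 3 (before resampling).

post_mean = 2.0918

step 1: w=[0.0000, 0.0000, 0.0000, 0.0001, 0.0003, 0.0005, 0.0300, 0.1236, 0.8455]  mean=1.9709  Neff=1.3680  idx=[5, 7, 8, 8, 8, 8, 8, 8, 8]
step 2: w=[0.0018, 0.1114, 0.1267, 0.1267, 0.1267, 0.1267, 0.1267, 0.1267, 0.1267]  mean=2.0624  Neff=8.0148  idx=[1, 2, 3, 4, 5, 6, 7, 8, 8]
step 3: w=[0.0991, 0.1126, 0.1126, 0.1126, 0.1126, 0.1126, 0.1126, 0.1126, 0.1126]  mean=2.0918  Neff=8.9868  idx=[0, 1, 2, 3, 4, 5, 6, 7, 8]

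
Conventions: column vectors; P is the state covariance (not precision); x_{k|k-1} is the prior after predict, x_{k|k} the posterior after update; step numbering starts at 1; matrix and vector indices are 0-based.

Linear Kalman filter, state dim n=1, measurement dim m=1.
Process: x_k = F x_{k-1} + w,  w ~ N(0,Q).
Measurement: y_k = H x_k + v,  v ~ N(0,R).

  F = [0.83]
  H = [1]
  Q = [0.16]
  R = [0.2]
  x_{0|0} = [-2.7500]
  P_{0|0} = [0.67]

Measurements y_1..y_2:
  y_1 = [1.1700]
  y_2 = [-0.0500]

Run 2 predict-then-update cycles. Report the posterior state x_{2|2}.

step 1: x^-=[-2.2825]  P^-=[0.6216]  S=[0.8216]  K=[0.7566]  nu=[3.4525]  x^+=[0.3295]  P^+=[0.1513]
step 2: x^-=[0.2735]  P^-=[0.2642]  S=[0.4642]  K=[0.5692]  nu=[-0.3235]  x^+=[0.0894]  P^+=[0.1138]

x_post = [0.0894]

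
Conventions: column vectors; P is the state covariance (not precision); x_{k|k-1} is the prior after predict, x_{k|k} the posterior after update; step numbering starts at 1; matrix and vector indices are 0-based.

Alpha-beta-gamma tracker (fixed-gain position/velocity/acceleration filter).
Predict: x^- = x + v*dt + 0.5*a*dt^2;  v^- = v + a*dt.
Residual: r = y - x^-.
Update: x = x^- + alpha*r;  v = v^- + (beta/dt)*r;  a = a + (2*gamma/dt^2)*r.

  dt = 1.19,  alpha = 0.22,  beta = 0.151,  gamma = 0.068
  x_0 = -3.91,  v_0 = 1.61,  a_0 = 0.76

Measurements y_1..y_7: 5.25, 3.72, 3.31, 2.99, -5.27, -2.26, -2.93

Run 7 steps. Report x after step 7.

x_post = -1.1911

step 1: x_pred=-1.4560  r=6.7060  x^+=0.0193  v^+=3.3653  a^+=1.4040
step 2: x_pred=5.0182  r=-1.2982  x^+=4.7326  v^+=4.8714  a^+=1.2794
step 3: x_pred=11.4354  r=-8.1254  x^+=9.6478  v^+=5.3628  a^+=0.4990
step 4: x_pred=16.3829  r=-13.3929  x^+=13.4364  v^+=4.2572  a^+=-0.7872
step 5: x_pred=17.9451  r=-23.2151  x^+=12.8378  v^+=0.3746  a^+=-3.0168
step 6: x_pred=11.1475  r=-13.4075  x^+=8.1979  v^+=-4.9166  a^+=-4.3044
step 7: x_pred=-0.7007  r=-2.2293  x^+=-1.1911  v^+=-10.3218  a^+=-4.5185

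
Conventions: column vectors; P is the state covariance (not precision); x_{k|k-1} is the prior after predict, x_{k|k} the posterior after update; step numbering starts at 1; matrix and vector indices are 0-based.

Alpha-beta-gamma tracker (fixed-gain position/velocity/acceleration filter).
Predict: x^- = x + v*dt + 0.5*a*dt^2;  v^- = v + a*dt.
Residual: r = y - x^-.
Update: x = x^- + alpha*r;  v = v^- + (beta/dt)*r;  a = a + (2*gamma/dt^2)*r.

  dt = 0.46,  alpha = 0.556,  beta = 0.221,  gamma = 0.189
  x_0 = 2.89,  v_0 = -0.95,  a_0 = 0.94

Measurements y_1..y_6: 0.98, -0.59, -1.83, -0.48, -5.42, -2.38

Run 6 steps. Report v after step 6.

step 1: x_pred=2.5525  r=-1.5725  x^+=1.6782  v^+=-1.2731  a^+=-1.8690
step 2: x_pred=0.8948  r=-1.4848  x^+=0.0693  v^+=-2.8462  a^+=-4.5215
step 3: x_pred=-1.7183  r=-0.1117  x^+=-1.7804  v^+=-4.9797  a^+=-4.7209
step 4: x_pred=-4.5706  r=4.0906  x^+=-2.2962  v^+=-5.1861  a^+=2.5864
step 5: x_pred=-4.4082  r=-1.0118  x^+=-4.9707  v^+=-4.4825  a^+=0.7789
step 6: x_pred=-6.9503  r=4.5703  x^+=-4.4092  v^+=-1.9285  a^+=8.9431

v_post = -1.9285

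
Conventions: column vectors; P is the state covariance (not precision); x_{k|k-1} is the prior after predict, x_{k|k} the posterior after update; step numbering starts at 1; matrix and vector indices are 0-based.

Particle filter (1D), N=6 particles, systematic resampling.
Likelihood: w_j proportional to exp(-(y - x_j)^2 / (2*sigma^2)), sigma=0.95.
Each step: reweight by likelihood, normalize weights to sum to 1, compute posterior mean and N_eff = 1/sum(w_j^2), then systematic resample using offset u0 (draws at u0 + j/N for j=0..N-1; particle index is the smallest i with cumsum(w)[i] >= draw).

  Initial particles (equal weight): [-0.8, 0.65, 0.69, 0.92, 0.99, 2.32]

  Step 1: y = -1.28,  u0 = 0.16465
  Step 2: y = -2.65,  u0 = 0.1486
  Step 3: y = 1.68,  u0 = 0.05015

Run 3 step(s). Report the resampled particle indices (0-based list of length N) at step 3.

resampled_idx = [0, 1, 2, 3, 4, 5]

step 1: w=[0.7039, 0.1016, 0.0931, 0.0548, 0.0460, 0.0006]  mean=-0.3355  Neff=1.9246  idx=[0, 0, 0, 0, 2, 4]
step 2: w=[0.2489, 0.2489, 0.2489, 0.2489, 0.0034, 0.0011]  mean=-0.7930  Neff=4.0361  idx=[0, 1, 1, 2, 3, 3]
step 3: w=[0.1667, 0.1667, 0.1667, 0.1667, 0.1667, 0.1667]  mean=-0.8000  Neff=6.0000  idx=[0, 1, 2, 3, 4, 5]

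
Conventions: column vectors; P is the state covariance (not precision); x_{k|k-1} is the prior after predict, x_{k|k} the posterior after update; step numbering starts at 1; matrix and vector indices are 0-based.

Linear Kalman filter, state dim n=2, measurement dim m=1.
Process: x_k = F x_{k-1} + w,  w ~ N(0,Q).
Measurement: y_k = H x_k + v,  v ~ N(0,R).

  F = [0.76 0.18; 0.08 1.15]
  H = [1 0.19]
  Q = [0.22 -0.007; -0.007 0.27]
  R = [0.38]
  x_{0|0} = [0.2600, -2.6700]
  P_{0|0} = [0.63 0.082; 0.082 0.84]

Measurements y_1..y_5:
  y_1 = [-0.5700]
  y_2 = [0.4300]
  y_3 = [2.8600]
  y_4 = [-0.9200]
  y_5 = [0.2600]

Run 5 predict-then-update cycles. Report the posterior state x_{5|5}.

step 1: x^-=[-0.2830, -3.0497]  P^-=[0.6335 0.2780; 0.2780 1.4000]  S=[1.1697]  K=[0.5868; 0.4651]  nu=[0.2924]  x^+=[-0.1114, -2.9137]  P^+=[0.2308 -0.0412; -0.0412 1.1470]
step 2: x^-=[-0.6091, -3.3597]  P^-=[0.3792 0.2079; 0.2079 1.7808]  S=[0.9025]  K=[0.4639; 0.6052]  nu=[1.6775]  x^+=[0.1691, -2.3444]  P^+=[0.1850 -0.0455; -0.0455 1.4502]
step 3: x^-=[-0.2935, -2.6825]  P^-=[0.3614 0.2640; 0.2640 2.1807]  S=[0.9204]  K=[0.4471; 0.7370]  nu=[3.6631]  x^+=[1.3443, 0.0171]  P^+=[0.1774 -0.0393; -0.0393 1.6808]
step 4: x^-=[1.0248, 0.1273]  P^-=[0.3662 0.3168; 0.3168 2.4868]  S=[0.9563]  K=[0.4458; 0.8253]  nu=[-1.9690]  x^+=[0.1470, -1.4978]  P^+=[0.1761 -0.0351; -0.0351 1.8353]
step 5: x^-=[-0.1579, -1.7107]  P^-=[0.3716 0.3525; 0.3525 2.6919]  S=[0.9827]  K=[0.4463; 0.8791]  nu=[0.7429]  x^+=[0.1736, -1.0576]  P^+=[0.1759 -0.0331; -0.0331 1.9324]

x_post = [0.1736, -1.0576]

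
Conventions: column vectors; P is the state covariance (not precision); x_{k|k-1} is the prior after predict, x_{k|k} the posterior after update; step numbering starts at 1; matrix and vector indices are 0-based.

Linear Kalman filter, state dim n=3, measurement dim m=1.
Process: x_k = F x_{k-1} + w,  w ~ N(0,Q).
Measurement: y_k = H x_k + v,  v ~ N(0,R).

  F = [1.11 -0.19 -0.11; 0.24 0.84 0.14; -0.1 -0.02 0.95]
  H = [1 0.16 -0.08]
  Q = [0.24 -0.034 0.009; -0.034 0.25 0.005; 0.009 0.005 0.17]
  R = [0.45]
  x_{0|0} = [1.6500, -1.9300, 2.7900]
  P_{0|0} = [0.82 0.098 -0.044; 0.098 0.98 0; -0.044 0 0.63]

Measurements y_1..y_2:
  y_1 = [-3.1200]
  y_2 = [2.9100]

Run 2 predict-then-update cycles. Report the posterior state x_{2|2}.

x_post = [1.4061, -1.4388, 2.4419]

step 1: x^-=[1.8913, -0.8346, 2.5241]  P^-=[1.2627 0.0996 -0.1913; 0.0996 1.0376 0.0345; -0.1913 0.0345 0.7559]  S=[1.8057]  K=[0.7166; 0.1456; -0.1364]  nu=[-4.6758]  x^+=[-1.4594, -1.5152, 3.1618]  P^+=[0.3355 -0.0888 -0.0148; -0.0888 0.9994 0.0704; -0.0148 0.0704 0.7223]
step 2: x^-=[-1.6798, -1.1803, 3.1800]  P^-=[0.7422 -0.2043 -0.1280; -0.2043 0.9684 0.1369; -0.1280 0.1369 0.8254]  S=[1.1739]  K=[0.6131; -0.0513; -0.1466]  nu=[5.0331]  x^+=[1.4061, -1.4388, 2.4419]  P^+=[0.3009 -0.1673 -0.0225; -0.1673 0.9653 0.1281; -0.0225 0.1281 0.8002]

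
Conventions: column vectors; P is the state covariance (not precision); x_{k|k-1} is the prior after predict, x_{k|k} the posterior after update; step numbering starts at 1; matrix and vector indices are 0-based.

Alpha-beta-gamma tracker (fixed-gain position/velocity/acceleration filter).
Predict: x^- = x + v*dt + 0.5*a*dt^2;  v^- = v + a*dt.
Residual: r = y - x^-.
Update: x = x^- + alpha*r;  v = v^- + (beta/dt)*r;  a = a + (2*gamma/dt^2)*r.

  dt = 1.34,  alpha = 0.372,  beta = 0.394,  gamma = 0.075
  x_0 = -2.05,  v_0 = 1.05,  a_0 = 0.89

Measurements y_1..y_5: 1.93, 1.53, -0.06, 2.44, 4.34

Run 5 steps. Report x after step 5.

step 1: x_pred=0.1560  r=1.7740  x^+=0.8160  v^+=2.7642  a^+=1.0382
step 2: x_pred=5.4521  r=-3.9221  x^+=3.9931  v^+=3.0022  a^+=0.7106
step 3: x_pred=8.6539  r=-8.7139  x^+=5.4123  v^+=1.3922  a^+=-0.0174
step 4: x_pred=7.2622  r=-4.8222  x^+=5.4684  v^+=-0.0490  a^+=-0.4202
step 5: x_pred=5.0254  r=-0.6854  x^+=4.7704  v^+=-0.8136  a^+=-0.4775

x_post = 4.7704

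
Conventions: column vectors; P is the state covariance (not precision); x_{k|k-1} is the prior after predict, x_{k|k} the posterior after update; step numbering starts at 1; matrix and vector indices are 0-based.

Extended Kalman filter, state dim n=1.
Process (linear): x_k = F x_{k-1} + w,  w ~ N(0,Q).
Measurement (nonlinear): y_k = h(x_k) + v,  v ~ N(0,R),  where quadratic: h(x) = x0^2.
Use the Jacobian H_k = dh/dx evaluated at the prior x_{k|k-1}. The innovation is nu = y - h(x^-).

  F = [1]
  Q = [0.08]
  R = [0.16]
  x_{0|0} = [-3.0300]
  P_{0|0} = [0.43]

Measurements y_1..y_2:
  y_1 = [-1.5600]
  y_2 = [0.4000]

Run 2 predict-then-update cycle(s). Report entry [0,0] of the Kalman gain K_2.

step 1: x^-=[-3.0300]  P^-=[0.5100]  H_jac=[-6.0600]  S=[18.8890]  K=[-0.1636]  nu=[-10.7409]  x^+=[-1.2726]  P^+=[0.0043]
step 2: x^-=[-1.2726]  P^-=[0.0843]  H_jac=[-2.5452]  S=[0.7062]  K=[-0.3039]  nu=[-1.2195]  x^+=[-0.9020]  P^+=[0.0191]

K[0,0] = -0.3039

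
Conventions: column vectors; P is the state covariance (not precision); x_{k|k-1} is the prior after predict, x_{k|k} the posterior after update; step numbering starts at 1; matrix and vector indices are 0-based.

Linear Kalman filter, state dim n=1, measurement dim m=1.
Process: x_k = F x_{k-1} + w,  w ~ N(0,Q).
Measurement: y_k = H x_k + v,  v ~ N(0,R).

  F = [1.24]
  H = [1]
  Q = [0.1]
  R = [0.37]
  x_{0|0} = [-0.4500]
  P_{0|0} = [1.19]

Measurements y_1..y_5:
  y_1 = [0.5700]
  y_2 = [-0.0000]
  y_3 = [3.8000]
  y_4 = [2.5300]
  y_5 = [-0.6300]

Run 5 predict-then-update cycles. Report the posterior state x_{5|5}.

x_post = [1.2319]

step 1: x^-=[-0.5580]  P^-=[1.9297]  S=[2.2997]  K=[0.8391]  nu=[1.1280]  x^+=[0.3885]  P^+=[0.3105]
step 2: x^-=[0.4818]  P^-=[0.5774]  S=[0.9474]  K=[0.6094]  nu=[-0.4818]  x^+=[0.1882]  P^+=[0.2255]
step 3: x^-=[0.2333]  P^-=[0.4467]  S=[0.8167]  K=[0.5470]  nu=[3.5667]  x^+=[2.1842]  P^+=[0.2024]
step 4: x^-=[2.7084]  P^-=[0.4112]  S=[0.7812]  K=[0.5264]  nu=[-0.1784]  x^+=[2.6145]  P^+=[0.1948]
step 5: x^-=[3.2420]  P^-=[0.3995]  S=[0.7695]  K=[0.5191]  nu=[-3.8720]  x^+=[1.2319]  P^+=[0.1921]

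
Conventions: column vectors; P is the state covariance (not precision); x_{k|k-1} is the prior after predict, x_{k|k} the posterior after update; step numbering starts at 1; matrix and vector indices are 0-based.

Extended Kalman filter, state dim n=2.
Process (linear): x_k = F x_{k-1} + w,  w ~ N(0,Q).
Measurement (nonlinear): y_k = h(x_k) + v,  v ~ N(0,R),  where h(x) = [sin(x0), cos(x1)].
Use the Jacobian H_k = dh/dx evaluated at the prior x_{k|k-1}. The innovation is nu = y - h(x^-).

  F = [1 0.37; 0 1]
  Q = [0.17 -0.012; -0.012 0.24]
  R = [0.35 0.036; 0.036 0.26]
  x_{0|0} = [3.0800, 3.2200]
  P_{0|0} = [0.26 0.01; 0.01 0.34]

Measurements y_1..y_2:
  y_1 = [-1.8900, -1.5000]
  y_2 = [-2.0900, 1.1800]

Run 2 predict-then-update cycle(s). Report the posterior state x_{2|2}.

x_post = [4.6241, 3.4095]

step 1: x^-=[4.2714, 3.2200]  P^-=[0.4839 0.1238; 0.1238 0.5800]  H_jac=[-0.4268 0.0000; 0.0000 0.0783]  S=[0.4382 0.0319; 0.0319 0.2636]  K=[-0.4783 0.0946; -0.1343 0.1886]  nu=[-0.9857, -0.5031]  x^+=[4.6953, 3.2575]  P^+=[0.3842 0.0942; 0.0942 0.5643]
step 2: x^-=[5.9005, 3.2575]  P^-=[0.7012 0.2910; 0.2910 0.8043]  H_jac=[0.9277 0.0000; 0.0000 0.1157]  S=[0.9535 0.0672; 0.0672 0.2708]  K=[0.6855 -0.0459; 0.2636 0.2781]  nu=[-1.7166, 2.1733]  x^+=[4.6241, 3.4095]  P^+=[0.2568 0.1102; 0.1102 0.7073]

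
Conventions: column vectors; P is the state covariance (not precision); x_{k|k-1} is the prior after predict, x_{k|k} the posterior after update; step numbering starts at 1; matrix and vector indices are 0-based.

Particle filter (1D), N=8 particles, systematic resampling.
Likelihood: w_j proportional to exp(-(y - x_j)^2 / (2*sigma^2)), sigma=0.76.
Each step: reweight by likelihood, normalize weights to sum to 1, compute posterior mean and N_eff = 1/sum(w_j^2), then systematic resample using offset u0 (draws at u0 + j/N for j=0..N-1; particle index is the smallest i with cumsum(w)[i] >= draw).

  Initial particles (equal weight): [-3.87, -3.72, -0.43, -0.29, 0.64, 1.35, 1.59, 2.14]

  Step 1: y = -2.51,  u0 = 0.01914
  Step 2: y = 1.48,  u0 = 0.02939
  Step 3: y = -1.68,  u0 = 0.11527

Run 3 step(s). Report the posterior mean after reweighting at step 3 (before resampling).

post_mean = -3.7314

step 1: w=[0.3870, 0.5403, 0.0454, 0.0269, 0.0004, 0.0000, 0.0000, 0.0000]  mean=-3.5349  Neff=2.2496  idx=[0, 0, 0, 1, 1, 1, 1, 1]
step 2: w=[0.0441, 0.0441, 0.0441, 0.1735, 0.1735, 0.1735, 0.1735, 0.1735]  mean=-3.7398  Neff=6.3933  idx=[0, 3, 3, 4, 5, 6, 6, 7]
step 3: w=[0.0762, 0.1320, 0.1320, 0.1320, 0.1320, 0.1320, 0.1320, 0.1320]  mean=-3.7314  Neff=7.8295  idx=[1, 2, 3, 4, 5, 6, 6, 7]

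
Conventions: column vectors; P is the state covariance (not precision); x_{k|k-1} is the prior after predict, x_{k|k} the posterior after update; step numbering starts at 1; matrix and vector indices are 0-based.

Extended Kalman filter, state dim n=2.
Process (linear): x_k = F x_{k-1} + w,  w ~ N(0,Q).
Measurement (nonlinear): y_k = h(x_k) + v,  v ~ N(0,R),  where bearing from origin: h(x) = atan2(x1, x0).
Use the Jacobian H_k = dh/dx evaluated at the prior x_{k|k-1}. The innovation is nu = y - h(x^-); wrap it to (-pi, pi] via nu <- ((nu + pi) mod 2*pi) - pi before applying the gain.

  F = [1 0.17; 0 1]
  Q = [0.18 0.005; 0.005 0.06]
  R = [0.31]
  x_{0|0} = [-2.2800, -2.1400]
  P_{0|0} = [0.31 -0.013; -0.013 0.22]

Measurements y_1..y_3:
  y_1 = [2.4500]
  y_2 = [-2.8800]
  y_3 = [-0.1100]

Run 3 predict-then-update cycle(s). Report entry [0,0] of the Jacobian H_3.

step 1: x^-=[-2.6438, -2.1400]  P^-=[0.4919 0.0294; 0.0294 0.2800]  H_jac=[0.1850 -0.2285]  S=[0.3390]  K=[0.2486; -0.1727]  nu=[-1.3721]  x^+=[-2.9849, -1.9030]  P^+=[0.4710 0.0440; 0.0440 0.2699]
step 2: x^-=[-3.3084, -1.9030]  P^-=[0.6737 0.0948; 0.0948 0.3299]  H_jac=[0.1306 -0.2271]  S=[0.3329]  K=[0.1997; -0.1879]  nu=[-0.2604]  x^+=[-3.3604, -1.8541]  P^+=[0.6605 0.1073; 0.1073 0.3181]
step 3: x^-=[-3.6756, -1.8541]  P^-=[0.8861 0.1664; 0.1664 0.3781]  H_jac=[0.1094 -0.2169]  S=[0.3305]  K=[0.1841; -0.1931]  nu=[2.5644]  x^+=[-3.2035, -2.3492]  P^+=[0.8749 0.1782; 0.1782 0.3658]

H_jac[0,0] = 0.1094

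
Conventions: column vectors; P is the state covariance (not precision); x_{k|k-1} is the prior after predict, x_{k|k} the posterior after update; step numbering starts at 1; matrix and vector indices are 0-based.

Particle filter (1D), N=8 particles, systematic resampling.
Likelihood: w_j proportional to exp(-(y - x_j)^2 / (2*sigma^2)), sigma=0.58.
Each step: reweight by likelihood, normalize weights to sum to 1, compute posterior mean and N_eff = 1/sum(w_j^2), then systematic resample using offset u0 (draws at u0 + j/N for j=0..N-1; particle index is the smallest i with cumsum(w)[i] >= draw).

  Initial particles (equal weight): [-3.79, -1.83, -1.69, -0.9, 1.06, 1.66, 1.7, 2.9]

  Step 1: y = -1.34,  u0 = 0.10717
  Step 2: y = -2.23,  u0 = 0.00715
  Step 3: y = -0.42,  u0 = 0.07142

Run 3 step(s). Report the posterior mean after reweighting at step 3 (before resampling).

post_mean = -1.7410

step 1: w=[0.0001, 0.3065, 0.3650, 0.3284, 0.0001, 0.0000, 0.0000, 0.0000]  mean=-1.4734  Neff=2.9852  idx=[1, 1, 2, 2, 2, 3, 3, 3]
step 2: w=[0.2109, 0.2109, 0.1734, 0.1734, 0.1734, 0.0193, 0.0193, 0.0193]  mean=-1.7033  Neff=5.5459  idx=[0, 0, 1, 1, 2, 3, 3, 4]
step 3: w=[0.0910, 0.0910, 0.0910, 0.0910, 0.1590, 0.1590, 0.1590, 0.1590]  mean=-1.7410  Neff=7.4496  idx=[0, 2, 3, 4, 5, 6, 6, 7]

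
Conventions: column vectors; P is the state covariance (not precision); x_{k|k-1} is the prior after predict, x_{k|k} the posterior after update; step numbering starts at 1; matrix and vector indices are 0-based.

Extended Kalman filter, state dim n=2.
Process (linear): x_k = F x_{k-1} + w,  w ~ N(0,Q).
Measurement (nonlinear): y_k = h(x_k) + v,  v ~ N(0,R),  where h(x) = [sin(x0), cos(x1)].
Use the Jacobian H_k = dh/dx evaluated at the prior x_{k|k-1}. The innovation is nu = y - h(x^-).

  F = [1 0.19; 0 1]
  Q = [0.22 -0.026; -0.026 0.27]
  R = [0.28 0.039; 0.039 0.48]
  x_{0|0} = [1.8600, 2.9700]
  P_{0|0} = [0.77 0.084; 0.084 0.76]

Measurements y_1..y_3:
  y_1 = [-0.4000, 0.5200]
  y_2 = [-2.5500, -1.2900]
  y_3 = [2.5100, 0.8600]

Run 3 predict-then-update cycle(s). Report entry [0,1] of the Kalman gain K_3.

step 1: x^-=[2.4243, 2.9700]  P^-=[1.0494 0.2024; 0.2024 1.0300]  H_jac=[-0.7536 0.0000; 0.0000 -0.1708]  S=[0.8759 0.0650; 0.0650 0.5100]  K=[-0.9063 0.0478; -0.1499 -0.3257]  nu=[-1.0573, 1.5053]  x^+=[3.4546, 2.6383]  P^+=[0.3343 0.0726; 0.0726 0.9498]
step 2: x^-=[3.9559, 2.6383]  P^-=[0.6161 0.2270; 0.2270 1.2198]  H_jac=[-0.6864 0.0000; 0.0000 -0.4824]  S=[0.5703 0.1142; 0.1142 0.7638]  K=[-0.7349 -0.0335; -0.1227 -0.7520]  nu=[-1.8228, -0.4140]  x^+=[5.3093, 3.1733]  P^+=[0.3017 0.0928; 0.0928 0.7582]
step 3: x^-=[5.9122, 3.1733]  P^-=[0.5843 0.2109; 0.2109 1.0282]  H_jac=[0.9320 0.0000; 0.0000 0.0317]  S=[0.7875 0.0452; 0.0452 0.4810]  K=[0.6944 -0.0514; 0.2470 0.0445]  nu=[2.8725, 1.8595]  x^+=[7.8114, 3.9655]  P^+=[0.2065 0.0761; 0.0761 0.9783]

K[0,1] = -0.0514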